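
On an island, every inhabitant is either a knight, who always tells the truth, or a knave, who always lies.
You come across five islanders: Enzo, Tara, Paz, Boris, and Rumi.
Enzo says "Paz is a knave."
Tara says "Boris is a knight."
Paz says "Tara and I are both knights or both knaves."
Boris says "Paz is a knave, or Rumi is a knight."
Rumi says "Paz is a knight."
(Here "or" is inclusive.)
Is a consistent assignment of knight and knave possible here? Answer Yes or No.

One consistent assignment: Enzo=knight, Tara=knight, Paz=knave, Boris=knight, Rumi=knave.

Yes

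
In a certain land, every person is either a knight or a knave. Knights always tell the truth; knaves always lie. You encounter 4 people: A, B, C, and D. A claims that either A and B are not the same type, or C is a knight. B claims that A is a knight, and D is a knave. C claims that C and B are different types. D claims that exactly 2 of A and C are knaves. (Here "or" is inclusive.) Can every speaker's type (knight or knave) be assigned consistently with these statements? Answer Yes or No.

Yes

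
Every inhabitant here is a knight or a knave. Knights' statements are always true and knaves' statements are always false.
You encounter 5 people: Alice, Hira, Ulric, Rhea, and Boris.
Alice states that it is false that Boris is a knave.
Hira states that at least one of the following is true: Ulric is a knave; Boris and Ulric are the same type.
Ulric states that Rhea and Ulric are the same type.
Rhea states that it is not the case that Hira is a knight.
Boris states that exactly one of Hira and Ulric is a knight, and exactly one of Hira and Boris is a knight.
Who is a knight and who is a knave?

Alice is a knave, Hira is a knave, Ulric is a knight, Rhea is a knight, and Boris is a knave.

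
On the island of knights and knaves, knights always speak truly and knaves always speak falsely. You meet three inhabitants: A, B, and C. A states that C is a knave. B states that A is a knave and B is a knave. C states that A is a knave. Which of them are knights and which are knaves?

A is a knight, B is a knave, and C is a knave.

Suppose A is a knave. Then A's statement "C is a knave" would have to be false. Checking the 4 ways to assign the others, none is consistent with every speaker.
(For instance, with B=knave, C=knave, A's claim "C is a knave" comes out true where it would need to be false.)
So A must be a knight, making "C is a knave" true. Taking A=knight, B=knave, C=knave, each remaining statement checks out:
  B (knave): "A is a knave and B is a knave" — false. ✓
  C (knave): "A is a knave" — false. ✓
This is the unique consistent assignment.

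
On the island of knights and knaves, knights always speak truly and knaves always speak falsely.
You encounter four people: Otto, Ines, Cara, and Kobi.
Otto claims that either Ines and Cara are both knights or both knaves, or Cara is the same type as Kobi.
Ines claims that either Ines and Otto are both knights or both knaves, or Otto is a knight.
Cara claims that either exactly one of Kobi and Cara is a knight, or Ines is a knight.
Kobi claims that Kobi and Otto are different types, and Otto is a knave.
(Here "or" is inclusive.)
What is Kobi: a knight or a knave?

Consistent assignments: {Otto=knight, Ines=knight, Cara=knight, Kobi=knave}
In every consistent assignment, Kobi is a knave.

Kobi is a knave.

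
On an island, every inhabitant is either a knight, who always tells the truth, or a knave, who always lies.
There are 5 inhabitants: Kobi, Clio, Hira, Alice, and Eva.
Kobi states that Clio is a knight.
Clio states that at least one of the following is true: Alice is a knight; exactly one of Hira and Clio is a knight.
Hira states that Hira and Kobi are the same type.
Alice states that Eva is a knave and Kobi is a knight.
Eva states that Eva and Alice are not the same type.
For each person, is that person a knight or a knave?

Suppose Kobi is a knave. Then Kobi's statement "Clio is a knight" would have to be false. Checking the 16 ways to assign the others, none is consistent with every speaker.
(For instance, with Clio=knight, Hira=knave, Alice=knave, Eva=knight, Kobi's claim "Clio is a knight" comes out true where it would need to be false.)
So Kobi must be a knight, making "Clio is a knight" true. Taking Kobi=knight, Clio=knight, Hira=knave, Alice=knave, Eva=knight, each remaining statement checks out:
  Clio (knight): "at least one of the following is true: Alice is a knight; exactly one of Hira and Clio is a knight" — true. ✓
  Hira (knave): "Hira and Kobi are the same type" — false. ✓
  Alice (knave): "Eva is a knave and Kobi is a knight" — false. ✓
  Eva (knight): "Eva and Alice are not the same type" — true. ✓
This is the unique consistent assignment.

Knights: Kobi, Clio, and Eva. Knaves: Hira and Alice.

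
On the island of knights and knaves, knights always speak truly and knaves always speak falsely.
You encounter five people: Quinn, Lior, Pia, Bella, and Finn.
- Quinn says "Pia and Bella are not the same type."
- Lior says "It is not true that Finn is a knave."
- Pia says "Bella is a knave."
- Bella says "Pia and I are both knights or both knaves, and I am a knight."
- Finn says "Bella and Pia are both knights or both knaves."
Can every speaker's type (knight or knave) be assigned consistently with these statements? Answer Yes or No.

One consistent assignment: Quinn=knight, Lior=knave, Pia=knight, Bella=knave, Finn=knave.

Yes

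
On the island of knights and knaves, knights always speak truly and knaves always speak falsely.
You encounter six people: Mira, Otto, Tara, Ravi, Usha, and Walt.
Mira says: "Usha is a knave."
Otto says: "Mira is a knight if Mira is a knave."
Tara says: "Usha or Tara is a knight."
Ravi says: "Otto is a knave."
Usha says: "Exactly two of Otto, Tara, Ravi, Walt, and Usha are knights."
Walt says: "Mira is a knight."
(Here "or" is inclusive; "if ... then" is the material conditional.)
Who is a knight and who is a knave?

Mira is a knight, Otto is a knight, Tara is a knight, Ravi is a knave, Usha is a knave, and Walt is a knight.

Mira is a knight, and the claim "Usha is a knave" is indeed true.
Since Otto is a knight, "Mira is a knight if Mira is a knave" needs to be true, which holds.
Since Tara is a knight, "Usha or Tara is a knight" needs to be true, which holds.
As a knave, Ravi's statement "Otto is a knave" should be false; it is.
As a knave, Usha's statement "exactly two of Otto, Tara, Ravi, Walt, and Usha are knights" should be false; it is.
Since Walt is a knight, "Mira is a knight" needs to be true, which holds.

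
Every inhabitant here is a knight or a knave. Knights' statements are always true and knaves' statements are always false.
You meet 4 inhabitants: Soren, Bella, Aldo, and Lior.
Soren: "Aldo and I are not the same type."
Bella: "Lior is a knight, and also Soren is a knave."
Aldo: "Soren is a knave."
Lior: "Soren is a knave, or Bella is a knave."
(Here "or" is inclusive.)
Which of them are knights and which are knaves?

Knights: Soren and Lior. Knaves: Bella and Aldo.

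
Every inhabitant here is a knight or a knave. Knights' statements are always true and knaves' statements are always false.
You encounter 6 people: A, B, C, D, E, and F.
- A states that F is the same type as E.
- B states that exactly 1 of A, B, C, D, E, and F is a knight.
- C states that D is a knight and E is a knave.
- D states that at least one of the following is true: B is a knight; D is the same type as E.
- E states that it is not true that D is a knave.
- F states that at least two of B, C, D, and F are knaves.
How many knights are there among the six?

4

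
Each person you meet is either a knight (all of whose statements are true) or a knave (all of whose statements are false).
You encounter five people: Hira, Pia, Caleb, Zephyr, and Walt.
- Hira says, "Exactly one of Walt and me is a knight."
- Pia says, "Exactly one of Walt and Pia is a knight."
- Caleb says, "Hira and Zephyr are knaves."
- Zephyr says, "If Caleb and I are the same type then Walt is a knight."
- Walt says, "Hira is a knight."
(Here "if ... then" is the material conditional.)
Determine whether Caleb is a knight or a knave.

Caleb is a knave.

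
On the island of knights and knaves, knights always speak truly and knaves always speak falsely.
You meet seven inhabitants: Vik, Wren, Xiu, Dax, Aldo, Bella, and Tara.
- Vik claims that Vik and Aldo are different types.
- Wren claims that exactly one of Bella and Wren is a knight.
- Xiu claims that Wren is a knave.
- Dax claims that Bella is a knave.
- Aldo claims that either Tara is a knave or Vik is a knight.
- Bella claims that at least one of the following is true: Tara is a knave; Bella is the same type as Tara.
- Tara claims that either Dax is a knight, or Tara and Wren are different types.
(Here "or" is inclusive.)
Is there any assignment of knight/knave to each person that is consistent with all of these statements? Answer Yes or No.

Yes

One consistent assignment: Vik=knave, Wren=knight, Xiu=knave, Dax=knight, Aldo=knave, Bella=knave, Tara=knight.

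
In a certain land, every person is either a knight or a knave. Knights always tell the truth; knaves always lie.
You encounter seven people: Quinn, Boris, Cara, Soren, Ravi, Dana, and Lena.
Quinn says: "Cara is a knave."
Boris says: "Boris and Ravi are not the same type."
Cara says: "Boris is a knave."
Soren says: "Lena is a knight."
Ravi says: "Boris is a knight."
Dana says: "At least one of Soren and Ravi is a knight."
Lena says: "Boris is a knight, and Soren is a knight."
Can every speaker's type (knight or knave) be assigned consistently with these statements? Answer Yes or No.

Yes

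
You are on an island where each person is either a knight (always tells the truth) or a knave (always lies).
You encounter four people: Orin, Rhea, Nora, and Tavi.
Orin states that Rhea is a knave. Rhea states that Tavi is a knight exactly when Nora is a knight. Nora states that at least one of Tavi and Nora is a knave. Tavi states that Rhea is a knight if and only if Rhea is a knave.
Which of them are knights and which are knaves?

Orin is a knight, and the claim "Rhea is a knave" is indeed True.
Rhea is a knave, and the claim "Tavi is a knight exactly when Nora is a knight" is indeed false.
As a knight, Nora's statement "at least one of Tavi and Nora is a knave" should be True; it is.
As a knave, Tavi's statement "Rhea is a knight if and only if Rhea is a knave" should be false; it is.

Orin is a knight, Rhea is a knave, Nora is a knight, and Tavi is a knave.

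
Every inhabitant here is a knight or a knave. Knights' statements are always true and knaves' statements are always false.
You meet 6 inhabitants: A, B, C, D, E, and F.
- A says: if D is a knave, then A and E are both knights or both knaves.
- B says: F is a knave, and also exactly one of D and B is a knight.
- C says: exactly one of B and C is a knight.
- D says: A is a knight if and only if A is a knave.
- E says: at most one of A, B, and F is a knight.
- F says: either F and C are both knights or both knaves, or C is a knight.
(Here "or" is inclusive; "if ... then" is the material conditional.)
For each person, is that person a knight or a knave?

A is a knave, B is a knave, C is a knight, D is a knave, E is a knight, and F is a knight.

A (knave): "if D is a knave, then A and E are both knights or both knaves" — false. ✓
Since B is a knave, "F is a knave, and also exactly one of D and B is a knight" needs to be false, which holds.
Since C is a knight, "exactly one of B and C is a knight" needs to be true, which holds.
Since D is a knave, "A is a knight if and only if A is a knave" needs to be false, which holds.
E (knight): "at most one of A, B, and F is a knight" — true. ✓
F is a knight, and the claim "either F and C are both knights or both knaves, or C is a knight" is indeed true.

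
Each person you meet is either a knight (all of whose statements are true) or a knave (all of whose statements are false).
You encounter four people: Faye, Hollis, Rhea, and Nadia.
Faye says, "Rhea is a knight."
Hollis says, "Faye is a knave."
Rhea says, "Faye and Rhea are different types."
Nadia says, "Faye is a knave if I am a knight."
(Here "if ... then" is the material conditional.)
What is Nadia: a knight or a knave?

Consistent assignments: {Faye=knave, Hollis=knight, Rhea=knave, Nadia=knight}
In every consistent assignment, Nadia is a knight.

Nadia is a knight.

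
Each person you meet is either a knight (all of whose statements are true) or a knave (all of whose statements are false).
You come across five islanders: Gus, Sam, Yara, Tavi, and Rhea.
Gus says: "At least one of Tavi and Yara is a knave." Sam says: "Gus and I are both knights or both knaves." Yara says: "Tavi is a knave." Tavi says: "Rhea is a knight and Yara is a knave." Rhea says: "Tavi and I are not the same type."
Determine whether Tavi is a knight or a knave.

Tavi is a knave.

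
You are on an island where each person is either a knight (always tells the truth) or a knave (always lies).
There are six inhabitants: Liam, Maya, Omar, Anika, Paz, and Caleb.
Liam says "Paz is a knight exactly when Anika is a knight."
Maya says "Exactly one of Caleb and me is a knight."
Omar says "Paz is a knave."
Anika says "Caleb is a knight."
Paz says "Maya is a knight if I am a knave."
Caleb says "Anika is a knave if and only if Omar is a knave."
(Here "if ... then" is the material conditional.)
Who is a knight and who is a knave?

Liam is a knight, and the claim "Paz is a knight exactly when Anika is a knight" is indeed true.
Maya is a knave, so "exactly one of Caleb and me is a knight" must be False — and it is.
As a knight, Omar's statement "Paz is a knave" should be true; it is.
Anika is a knave; "Caleb is a knight" is False, as required.
Paz is a knave; "Maya is a knight if I am a knave" is False, as required.
Caleb is a knave; "Anika is a knave if and only if Omar is a knave" is False, as required.

Knights: Liam and Omar. Knaves: Maya, Anika, Paz, and Caleb.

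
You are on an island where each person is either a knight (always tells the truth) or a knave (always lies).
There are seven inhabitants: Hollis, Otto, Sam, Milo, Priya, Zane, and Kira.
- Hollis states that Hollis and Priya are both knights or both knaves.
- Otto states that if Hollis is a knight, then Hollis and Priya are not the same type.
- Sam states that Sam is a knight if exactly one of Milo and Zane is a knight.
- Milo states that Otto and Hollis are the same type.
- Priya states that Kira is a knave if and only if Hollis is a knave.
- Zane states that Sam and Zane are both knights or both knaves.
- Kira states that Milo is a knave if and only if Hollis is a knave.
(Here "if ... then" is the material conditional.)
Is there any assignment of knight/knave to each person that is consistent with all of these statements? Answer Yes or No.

Checking all 128 assignments, each has at least one speaker whose statement's truth value contradicts their type.

No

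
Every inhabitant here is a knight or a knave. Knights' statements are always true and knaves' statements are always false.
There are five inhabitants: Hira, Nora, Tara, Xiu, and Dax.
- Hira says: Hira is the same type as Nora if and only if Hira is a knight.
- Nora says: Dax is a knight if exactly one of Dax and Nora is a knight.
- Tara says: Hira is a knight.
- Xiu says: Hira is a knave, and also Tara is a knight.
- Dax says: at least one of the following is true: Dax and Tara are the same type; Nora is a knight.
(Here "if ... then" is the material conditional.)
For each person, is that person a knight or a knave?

Since Hira is a knight, "Hira is the same type as Nora if and only if Hira is a knight" needs to be True, which holds.
Nora (knight): "Dax is a knight if exactly one of Dax and Nora is a knight" — True. ✓
Tara (knight): "Hira is a knight" — True. ✓
Xiu (knave): "Hira is a knave, and also Tara is a knight" — False. ✓
As a knight, Dax's statement "at least one of the following is true: Dax and Tara are the same type; Nora is a knight" should be True; it is.

Hira is a knight, Nora is a knight, Tara is a knight, Xiu is a knave, and Dax is a knight.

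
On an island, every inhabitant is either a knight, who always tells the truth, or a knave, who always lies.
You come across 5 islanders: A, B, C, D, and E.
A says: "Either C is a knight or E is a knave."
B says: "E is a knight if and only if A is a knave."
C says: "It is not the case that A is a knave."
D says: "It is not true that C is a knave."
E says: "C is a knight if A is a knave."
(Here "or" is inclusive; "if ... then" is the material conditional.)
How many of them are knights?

The unique consistent assignment is A=knight, B=knave, C=knight, D=knight, E=knight.
That has 4 knights.

4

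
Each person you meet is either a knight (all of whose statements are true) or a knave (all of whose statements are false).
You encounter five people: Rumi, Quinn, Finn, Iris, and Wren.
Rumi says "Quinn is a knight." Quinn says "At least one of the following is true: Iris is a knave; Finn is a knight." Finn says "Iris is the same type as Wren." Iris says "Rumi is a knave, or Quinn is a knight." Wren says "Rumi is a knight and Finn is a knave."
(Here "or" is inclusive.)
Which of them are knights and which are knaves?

Knights: Iris. Knaves: Rumi, Quinn, Finn, and Wren.

Suppose Rumi is a knight. Then Rumi's statement "Quinn is a knight" would have to be true. Checking the 16 ways to assign the others, none is consistent with every speaker.
(For instance, with Quinn=knave, Finn=knave, Iris=knight, Wren=knave, Rumi's claim "Quinn is a knight" comes out false where it would need to be true.)
So Rumi must be a knave, making "Quinn is a knight" false. Taking Rumi=knave, Quinn=knave, Finn=knave, Iris=knight, Wren=knave, each remaining statement checks out:
  Quinn (knave): "at least one of the following is true: Iris is a knave; Finn is a knight" — false. ✓
  Finn (knave): "Iris is the same type as Wren" — false. ✓
  Iris (knight): "Rumi is a knave, or Quinn is a knight" — true. ✓
  Wren (knave): "Rumi is a knight and Finn is a knave" — false. ✓
This is the unique consistent assignment.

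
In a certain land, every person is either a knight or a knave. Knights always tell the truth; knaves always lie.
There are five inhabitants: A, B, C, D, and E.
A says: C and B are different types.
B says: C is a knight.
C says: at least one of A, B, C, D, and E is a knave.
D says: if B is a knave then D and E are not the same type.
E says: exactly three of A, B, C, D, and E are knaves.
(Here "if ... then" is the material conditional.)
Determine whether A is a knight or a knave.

Consistent assignments: {A=knave, B=knight, C=knight, D=knight, E=knave}
In every consistent assignment, A is a knave.

A is a knave.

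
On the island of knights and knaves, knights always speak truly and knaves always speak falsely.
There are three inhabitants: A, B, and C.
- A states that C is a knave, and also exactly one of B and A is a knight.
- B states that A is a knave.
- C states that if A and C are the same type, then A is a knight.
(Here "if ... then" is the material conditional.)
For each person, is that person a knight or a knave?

A is a knave, and the claim "C is a knave, and also exactly one of B and A is a knight" is indeed false.
B (knight): "A is a knave" — true. ✓
C (knight): "if A and C are the same type, then A is a knight" — true. ✓

Knights: B and C. Knaves: A.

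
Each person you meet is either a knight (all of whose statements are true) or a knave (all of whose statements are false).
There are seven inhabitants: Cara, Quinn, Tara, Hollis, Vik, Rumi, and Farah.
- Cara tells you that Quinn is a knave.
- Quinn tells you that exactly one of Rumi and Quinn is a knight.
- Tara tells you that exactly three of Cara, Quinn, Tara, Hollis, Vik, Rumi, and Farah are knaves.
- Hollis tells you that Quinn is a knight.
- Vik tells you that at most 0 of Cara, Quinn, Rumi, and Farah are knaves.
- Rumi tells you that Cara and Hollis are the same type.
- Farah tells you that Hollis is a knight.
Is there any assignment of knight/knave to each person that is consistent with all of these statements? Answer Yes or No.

Yes

One consistent assignment: Cara=knight, Quinn=knave, Tara=knave, Hollis=knave, Vik=knave, Rumi=knave, Farah=knave.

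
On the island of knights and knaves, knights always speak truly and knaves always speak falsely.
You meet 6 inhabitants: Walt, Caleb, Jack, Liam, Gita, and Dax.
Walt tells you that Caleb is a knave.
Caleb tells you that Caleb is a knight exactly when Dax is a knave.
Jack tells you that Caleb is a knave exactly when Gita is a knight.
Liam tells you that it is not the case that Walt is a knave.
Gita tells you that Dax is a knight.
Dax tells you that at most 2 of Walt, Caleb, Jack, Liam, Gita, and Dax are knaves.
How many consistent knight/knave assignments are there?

2

Consistent assignments:
  Walt=knight, Caleb=knave, Jack=knave, Liam=knight, Gita=knave, Dax=knave
  Walt=knave, Caleb=knight, Jack=knight, Liam=knave, Gita=knave, Dax=knave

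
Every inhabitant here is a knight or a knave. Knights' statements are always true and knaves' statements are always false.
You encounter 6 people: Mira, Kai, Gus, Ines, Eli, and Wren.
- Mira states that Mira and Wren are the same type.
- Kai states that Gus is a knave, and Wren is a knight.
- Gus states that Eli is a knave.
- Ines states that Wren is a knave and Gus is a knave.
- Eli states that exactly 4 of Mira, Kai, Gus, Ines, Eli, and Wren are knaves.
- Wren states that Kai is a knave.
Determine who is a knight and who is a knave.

Mira is a knight, and the claim "Mira and Wren are the same type" is indeed true.
Kai is a knave; "Gus is a knave, and Wren is a knight" is False, as required.
Since Gus is a knight, "Eli is a knave" needs to be true, which holds.
As a knave, Ines's statement "Wren is a knave and Gus is a knave" should be False; it is.
Eli is a knave, and the claim "exactly 4 of Mira, Kai, Gus, Ines, Eli, and Wren are knaves" is indeed False.
As a knight, Wren's statement "Kai is a knave" should be true; it is.

Mira is a knight, Kai is a knave, Gus is a knight, Ines is a knave, Eli is a knave, and Wren is a knight.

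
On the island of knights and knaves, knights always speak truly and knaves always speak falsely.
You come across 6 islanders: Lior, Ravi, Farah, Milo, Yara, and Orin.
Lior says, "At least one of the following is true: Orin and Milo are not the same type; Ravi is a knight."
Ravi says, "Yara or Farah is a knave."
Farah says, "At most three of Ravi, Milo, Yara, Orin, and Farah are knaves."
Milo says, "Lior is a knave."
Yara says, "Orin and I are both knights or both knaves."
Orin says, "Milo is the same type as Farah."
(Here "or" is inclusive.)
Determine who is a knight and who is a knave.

Since Lior is a knave, "at least one of the following is true: Orin and Milo are not the same type; Ravi is a knight" needs to be False, which holds.
As a knave, Ravi's statement "Yara or Farah is a knave" should be False; it is.
As a knight, Farah's statement "at most three of Ravi, Milo, Yara, Orin, and Farah are knaves" should be true; it is.
As a knight, Milo's statement "Lior is a knave" should be true; it is.
Yara is a knight, so "Orin and I are both knights or both knaves" must be true — and it is.
Since Orin is a knight, "Milo is the same type as Farah" needs to be true, which holds.

Knights: Farah, Milo, Yara, and Orin. Knaves: Lior and Ravi.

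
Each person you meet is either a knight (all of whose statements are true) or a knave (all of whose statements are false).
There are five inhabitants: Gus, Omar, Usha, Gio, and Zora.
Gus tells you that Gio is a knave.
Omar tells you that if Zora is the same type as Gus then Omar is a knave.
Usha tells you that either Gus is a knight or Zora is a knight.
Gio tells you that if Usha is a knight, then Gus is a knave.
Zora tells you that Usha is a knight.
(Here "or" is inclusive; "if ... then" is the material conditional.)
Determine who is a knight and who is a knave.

Gus is a knave, Omar is a knight, Usha is a knight, Gio is a knight, and Zora is a knight.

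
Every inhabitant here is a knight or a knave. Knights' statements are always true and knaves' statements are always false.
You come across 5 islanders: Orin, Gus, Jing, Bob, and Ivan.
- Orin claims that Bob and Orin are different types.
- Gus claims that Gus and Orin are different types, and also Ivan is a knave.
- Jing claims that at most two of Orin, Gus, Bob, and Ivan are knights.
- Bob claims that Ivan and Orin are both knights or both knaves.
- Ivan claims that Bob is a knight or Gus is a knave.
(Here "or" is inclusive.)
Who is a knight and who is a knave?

Orin (knave): "Bob and Orin are different types" — False. ✓
As a knave, Gus's statement "Gus and Orin are different types, and also Ivan is a knave" should be False; it is.
Since Jing is a knight, "at most two of Orin, Gus, Bob, and Ivan are knights" needs to be true, which holds.
Bob is a knave, so "Ivan and Orin are both knights or both knaves" must be False — and it is.
Ivan is a knight; "Bob is a knight or Gus is a knave" is true, as required.

Orin is a knave, Gus is a knave, Jing is a knight, Bob is a knave, and Ivan is a knight.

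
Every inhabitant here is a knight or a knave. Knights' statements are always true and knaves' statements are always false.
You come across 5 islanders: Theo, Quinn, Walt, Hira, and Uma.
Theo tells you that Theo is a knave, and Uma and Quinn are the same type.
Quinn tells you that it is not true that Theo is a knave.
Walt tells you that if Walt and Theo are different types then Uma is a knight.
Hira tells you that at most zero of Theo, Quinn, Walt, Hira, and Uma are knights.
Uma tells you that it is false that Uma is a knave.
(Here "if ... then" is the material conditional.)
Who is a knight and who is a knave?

Theo is a knave, Quinn is a knave, Walt is a knight, Hira is a knave, and Uma is a knight.

Suppose Theo is a knight. Then Theo's statement "Theo is a knave, and Uma and Quinn are the same type" would have to be true. Checking the 16 ways to assign the others, none is consistent with every speaker.
(For instance, with Quinn=knave, Walt=knight, Hira=knave, Uma=knight, Theo's claim "Theo is a knave, and Uma and Quinn are the same type" comes out false where it would need to be true.)
So Theo must be a knave, making "Theo is a knave, and Uma and Quinn are the same type" false. Taking Theo=knave, Quinn=knave, Walt=knight, Hira=knave, Uma=knight, each remaining statement checks out:
  Quinn (knave): "it is not true that Theo is a knave" — false. ✓
  Walt (knight): "if Walt and Theo are different types then Uma is a knight" — true. ✓
  Hira (knave): "at most zero of Theo, Quinn, Walt, Hira, and Uma are knights" — false. ✓
  Uma (knight): "it is false that Uma is a knave" — true. ✓
This is the unique consistent assignment.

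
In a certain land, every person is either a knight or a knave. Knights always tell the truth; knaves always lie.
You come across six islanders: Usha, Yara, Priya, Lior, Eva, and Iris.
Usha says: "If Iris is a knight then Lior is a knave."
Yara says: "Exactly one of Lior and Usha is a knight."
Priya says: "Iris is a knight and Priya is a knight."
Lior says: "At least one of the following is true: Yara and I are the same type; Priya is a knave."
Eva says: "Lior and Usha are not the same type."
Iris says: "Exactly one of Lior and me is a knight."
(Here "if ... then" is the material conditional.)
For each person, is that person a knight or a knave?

Usha is a knight, Yara is a knight, Priya is a knight, Lior is a knave, Eva is a knight, and Iris is a knight.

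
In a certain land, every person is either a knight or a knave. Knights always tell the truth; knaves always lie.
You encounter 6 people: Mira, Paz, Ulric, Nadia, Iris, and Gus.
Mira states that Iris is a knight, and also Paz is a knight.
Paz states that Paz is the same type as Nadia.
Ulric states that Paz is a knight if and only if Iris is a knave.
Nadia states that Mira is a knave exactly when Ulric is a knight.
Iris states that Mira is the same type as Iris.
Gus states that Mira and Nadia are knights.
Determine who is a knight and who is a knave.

Knights: Mira, Paz, Nadia, Iris, and Gus. Knaves: Ulric.

As a knight, Mira's statement "Iris is a knight, and also Paz is a knight" should be True; it is.
Paz is a knight; "Paz is the same type as Nadia" is True, as required.
Ulric is a knave, and the claim "Paz is a knight if and only if Iris is a knave" is indeed False.
Nadia is a knight, and the claim "Mira is a knave exactly when Ulric is a knight" is indeed True.
As a knight, Iris's statement "Mira is the same type as Iris" should be True; it is.
Gus is a knight, so "Mira and Nadia are knights" must be True — and it is.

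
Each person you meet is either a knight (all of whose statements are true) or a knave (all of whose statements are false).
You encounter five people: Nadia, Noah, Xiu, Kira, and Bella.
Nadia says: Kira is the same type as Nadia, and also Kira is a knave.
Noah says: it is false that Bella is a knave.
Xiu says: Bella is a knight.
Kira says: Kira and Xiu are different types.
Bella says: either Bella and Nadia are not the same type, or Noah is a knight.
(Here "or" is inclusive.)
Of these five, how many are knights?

1

The unique consistent assignment is Nadia=knave, Noah=knave, Xiu=knave, Kira=knight, Bella=knave.
That has 1 knight.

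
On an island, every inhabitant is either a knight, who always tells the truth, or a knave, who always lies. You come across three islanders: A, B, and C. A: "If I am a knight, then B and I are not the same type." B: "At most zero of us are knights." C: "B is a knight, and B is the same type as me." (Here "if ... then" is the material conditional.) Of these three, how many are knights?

The unique consistent assignment is A=knight, B=knave, C=knave.
That has 1 knight.

1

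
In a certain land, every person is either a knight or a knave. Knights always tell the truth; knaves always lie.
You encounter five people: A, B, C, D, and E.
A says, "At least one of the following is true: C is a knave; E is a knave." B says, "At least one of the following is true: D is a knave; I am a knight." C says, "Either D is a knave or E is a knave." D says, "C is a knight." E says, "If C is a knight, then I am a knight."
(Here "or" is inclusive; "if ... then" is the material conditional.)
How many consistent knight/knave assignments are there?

Consistent assignments:
  A=knight, B=knight, C=knight, D=knight, E=knave
  A=knight, B=knave, C=knight, D=knight, E=knave

2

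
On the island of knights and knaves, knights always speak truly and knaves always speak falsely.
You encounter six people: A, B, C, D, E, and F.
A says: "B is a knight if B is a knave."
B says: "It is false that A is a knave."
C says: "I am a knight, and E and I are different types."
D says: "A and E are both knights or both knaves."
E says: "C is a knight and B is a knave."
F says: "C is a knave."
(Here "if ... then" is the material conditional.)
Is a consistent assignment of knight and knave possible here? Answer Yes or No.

Yes

One consistent assignment: A=knight, B=knight, C=knight, D=knave, E=knave, F=knave.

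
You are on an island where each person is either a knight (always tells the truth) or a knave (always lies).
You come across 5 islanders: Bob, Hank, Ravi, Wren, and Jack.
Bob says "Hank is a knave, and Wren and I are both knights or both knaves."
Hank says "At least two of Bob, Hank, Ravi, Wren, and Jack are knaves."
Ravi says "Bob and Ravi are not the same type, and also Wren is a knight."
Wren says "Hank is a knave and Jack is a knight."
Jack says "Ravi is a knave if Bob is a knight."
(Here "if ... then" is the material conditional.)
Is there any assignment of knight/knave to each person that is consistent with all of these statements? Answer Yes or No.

One consistent assignment: Bob=knave, Hank=knight, Ravi=knave, Wren=knave, Jack=knight.

Yes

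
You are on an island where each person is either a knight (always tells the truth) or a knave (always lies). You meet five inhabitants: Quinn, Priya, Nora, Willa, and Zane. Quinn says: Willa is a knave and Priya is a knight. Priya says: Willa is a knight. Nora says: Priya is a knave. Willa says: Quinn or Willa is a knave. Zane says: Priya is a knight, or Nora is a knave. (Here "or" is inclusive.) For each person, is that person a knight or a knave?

Quinn is a knave, Priya is a knight, Nora is a knave, Willa is a knight, and Zane is a knight.

Quinn is a knave, so "Willa is a knave and Priya is a knight" must be False — and it is.
Priya (knight): "Willa is a knight" — True. ✓
Nora is a knave, and the claim "Priya is a knave" is indeed False.
Willa (knight): "Quinn or Willa is a knave" — True. ✓
Zane is a knight, so "Priya is a knight, or Nora is a knave" must be True — and it is.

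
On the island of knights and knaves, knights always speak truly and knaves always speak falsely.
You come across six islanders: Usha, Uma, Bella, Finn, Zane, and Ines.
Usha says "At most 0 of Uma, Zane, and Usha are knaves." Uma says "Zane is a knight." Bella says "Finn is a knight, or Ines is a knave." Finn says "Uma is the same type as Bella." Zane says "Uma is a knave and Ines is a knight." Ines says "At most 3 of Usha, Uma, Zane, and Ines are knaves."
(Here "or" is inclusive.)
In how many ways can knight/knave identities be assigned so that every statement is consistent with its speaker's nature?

1

Consistent assignments:
  Usha=knave, Uma=knave, Bella=knight, Finn=knave, Zane=knave, Ines=knave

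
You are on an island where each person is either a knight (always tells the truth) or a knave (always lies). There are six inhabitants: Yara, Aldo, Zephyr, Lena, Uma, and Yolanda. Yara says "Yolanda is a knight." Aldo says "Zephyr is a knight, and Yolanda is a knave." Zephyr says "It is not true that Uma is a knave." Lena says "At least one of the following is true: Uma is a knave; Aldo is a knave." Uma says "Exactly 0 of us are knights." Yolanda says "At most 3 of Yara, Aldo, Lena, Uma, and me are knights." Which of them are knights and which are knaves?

Knights: Yara, Lena, and Yolanda. Knaves: Aldo, Zephyr, and Uma.

Yara is a knight, so "Yolanda is a knight" must be True — and it is.
Aldo is a knave; "Zephyr is a knight, and Yolanda is a knave" is False, as required.
Zephyr is a knave, and the claim "it is not true that Uma is a knave" is indeed False.
Lena is a knight, and the claim "at least one of the following is true: Uma is a knave; Aldo is a knave" is indeed True.
Uma (knave): "exactly 0 of us are knights" — False. ✓
Yolanda is a knight; "at most 3 of Yara, Aldo, Lena, Uma, and me are knights" is True, as required.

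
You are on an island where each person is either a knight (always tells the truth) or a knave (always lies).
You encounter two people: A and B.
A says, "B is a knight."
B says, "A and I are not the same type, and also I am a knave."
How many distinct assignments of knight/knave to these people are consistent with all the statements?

Consistent assignments:
  A=knave, B=knave

1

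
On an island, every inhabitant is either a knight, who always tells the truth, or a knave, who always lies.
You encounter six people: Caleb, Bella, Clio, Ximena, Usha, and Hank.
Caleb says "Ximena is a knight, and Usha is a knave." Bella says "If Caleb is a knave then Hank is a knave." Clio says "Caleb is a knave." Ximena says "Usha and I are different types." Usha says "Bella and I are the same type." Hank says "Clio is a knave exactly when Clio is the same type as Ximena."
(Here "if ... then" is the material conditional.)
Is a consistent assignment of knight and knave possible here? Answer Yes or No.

Yes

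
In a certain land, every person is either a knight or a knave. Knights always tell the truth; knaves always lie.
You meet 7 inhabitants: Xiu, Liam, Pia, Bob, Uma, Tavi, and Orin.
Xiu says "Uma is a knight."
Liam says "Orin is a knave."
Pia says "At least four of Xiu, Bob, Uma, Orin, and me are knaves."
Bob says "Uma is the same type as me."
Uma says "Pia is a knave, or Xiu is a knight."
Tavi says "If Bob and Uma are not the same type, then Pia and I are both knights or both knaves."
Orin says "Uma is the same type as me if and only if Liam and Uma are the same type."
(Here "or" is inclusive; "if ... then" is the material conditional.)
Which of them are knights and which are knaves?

Xiu is a knight, Liam is a knight, Pia is a knave, Bob is a knight, Uma is a knight, Tavi is a knight, and Orin is a knave.

Xiu (knight): "Uma is a knight" — True. ✓
Liam is a knight, so "Orin is a knave" must be True — and it is.
Pia is a knave, and the claim "at least four of Xiu, Bob, Uma, Orin, and me are knaves" is indeed false.
Since Bob is a knight, "Uma is the same type as me" needs to be True, which holds.
As a knight, Uma's statement "Pia is a knave, or Xiu is a knight" should be True; it is.
Since Tavi is a knight, "if Bob and Uma are not the same type, then Pia and I are both knights or both knaves" needs to be True, which holds.
Orin is a knave, and the claim "Uma is the same type as me if and only if Liam and Uma are the same type" is indeed false.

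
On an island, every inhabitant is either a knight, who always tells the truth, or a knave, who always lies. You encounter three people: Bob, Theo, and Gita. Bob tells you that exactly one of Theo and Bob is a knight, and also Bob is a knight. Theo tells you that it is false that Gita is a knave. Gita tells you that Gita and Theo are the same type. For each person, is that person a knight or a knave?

As a knave, Bob's statement "exactly one of Theo and Bob is a knight, and also Bob is a knight" should be false; it is.
Theo is a knight, and the claim "it is false that Gita is a knave" is indeed true.
Gita is a knight, so "Gita and Theo are the same type" must be true — and it is.

Bob is a knave, Theo is a knight, and Gita is a knight.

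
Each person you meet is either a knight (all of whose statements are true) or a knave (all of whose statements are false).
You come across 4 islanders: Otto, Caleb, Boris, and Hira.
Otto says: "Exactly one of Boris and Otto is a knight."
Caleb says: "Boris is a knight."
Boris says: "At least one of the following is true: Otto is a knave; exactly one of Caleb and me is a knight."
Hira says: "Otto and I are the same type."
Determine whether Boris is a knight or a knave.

Boris is a knave.

Consistent assignments: {Otto=knight, Caleb=knave, Boris=knave, Hira=knight}; {Otto=knight, Caleb=knave, Boris=knave, Hira=knave}
In every consistent assignment, Boris is a knave.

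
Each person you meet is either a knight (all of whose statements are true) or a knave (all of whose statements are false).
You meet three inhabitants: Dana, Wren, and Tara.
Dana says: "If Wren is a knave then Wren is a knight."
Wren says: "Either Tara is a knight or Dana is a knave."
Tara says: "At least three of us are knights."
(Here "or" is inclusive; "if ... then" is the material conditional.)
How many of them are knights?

3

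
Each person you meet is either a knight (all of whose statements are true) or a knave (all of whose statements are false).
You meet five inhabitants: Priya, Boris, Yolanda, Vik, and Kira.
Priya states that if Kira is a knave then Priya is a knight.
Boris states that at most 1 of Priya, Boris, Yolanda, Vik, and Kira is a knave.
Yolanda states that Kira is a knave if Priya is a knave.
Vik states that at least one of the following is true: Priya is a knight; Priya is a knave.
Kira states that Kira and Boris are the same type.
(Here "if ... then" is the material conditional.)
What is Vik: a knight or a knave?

Vik is a knight.

Consistent assignments: {Priya=knight, Boris=knight, Yolanda=knight, Vik=knight, Kira=knight}; {Priya=knight, Boris=knight, Yolanda=knight, Vik=knight, Kira=knave}
In every consistent assignment, Vik is a knight.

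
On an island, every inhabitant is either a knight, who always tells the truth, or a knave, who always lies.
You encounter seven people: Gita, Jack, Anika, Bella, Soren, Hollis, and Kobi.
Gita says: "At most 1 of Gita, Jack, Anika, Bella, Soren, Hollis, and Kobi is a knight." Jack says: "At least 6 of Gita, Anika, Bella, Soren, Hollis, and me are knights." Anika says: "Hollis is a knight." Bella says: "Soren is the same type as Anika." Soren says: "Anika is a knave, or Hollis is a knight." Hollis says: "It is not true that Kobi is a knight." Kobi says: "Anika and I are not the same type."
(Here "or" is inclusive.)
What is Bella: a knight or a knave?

Bella is a knave.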